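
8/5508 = 2/1377 =0.00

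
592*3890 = 2302880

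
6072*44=267168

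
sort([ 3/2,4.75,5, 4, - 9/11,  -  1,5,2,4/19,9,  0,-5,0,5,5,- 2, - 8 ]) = [-8, -5, - 2, - 1, - 9/11, 0,0,  4/19 , 3/2,2, 4 , 4.75,5,5, 5,5,9] 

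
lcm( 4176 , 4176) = 4176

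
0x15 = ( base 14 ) 17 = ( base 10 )21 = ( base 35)l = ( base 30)L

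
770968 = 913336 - 142368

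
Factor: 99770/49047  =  2^1*3^( - 1 ) * 5^1*11^1*907^1*16349^( -1 ) 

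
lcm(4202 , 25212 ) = 25212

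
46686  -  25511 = 21175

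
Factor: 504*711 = 358344=2^3*3^4*7^1*79^1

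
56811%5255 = 4261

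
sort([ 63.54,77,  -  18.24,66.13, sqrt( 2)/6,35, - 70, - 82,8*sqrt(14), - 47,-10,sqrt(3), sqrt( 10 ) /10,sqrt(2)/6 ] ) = [ -82, - 70,  -  47, - 18.24, - 10,sqrt(2 )/6 , sqrt ( 2 )/6, sqrt(10) /10,sqrt(3 ),8*sqrt( 14),35,63.54,  66.13,77]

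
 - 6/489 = -2/163=-0.01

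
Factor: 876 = 2^2*3^1*73^1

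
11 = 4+7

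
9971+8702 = 18673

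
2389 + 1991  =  4380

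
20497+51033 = 71530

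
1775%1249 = 526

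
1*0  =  0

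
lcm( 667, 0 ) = 0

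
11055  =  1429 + 9626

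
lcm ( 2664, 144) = 5328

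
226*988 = 223288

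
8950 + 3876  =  12826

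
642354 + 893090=1535444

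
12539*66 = 827574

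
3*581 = 1743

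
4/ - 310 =- 1  +  153/155 =-0.01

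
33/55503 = 11/18501 = 0.00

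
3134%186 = 158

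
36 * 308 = 11088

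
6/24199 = 6/24199 = 0.00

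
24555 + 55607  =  80162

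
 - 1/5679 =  - 1 + 5678/5679  =  -0.00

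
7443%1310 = 893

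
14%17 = 14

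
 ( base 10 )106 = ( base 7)211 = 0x6a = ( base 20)56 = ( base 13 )82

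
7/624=7/624 = 0.01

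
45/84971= 45/84971 =0.00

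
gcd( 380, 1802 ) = 2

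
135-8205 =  - 8070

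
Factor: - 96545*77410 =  - 7473548450 = -2^1*5^2 * 7741^1*19309^1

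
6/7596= 1/1266= 0.00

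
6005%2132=1741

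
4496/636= 7 + 11/159=7.07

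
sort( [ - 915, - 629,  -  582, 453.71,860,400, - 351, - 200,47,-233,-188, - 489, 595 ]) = [ - 915, - 629,-582, - 489, - 351 ,-233,-200, - 188,47,400,453.71, 595,860] 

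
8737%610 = 197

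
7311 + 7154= 14465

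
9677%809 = 778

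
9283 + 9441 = 18724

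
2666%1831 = 835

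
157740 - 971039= - 813299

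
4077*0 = 0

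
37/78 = 37/78 = 0.47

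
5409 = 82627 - 77218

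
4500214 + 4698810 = 9199024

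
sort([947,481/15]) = [ 481/15, 947]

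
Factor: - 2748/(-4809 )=2^2*7^( - 1)=4/7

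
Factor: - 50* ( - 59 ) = 2^1*5^2*59^1  =  2950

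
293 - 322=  - 29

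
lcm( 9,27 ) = 27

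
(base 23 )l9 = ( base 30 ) gc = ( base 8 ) 754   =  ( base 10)492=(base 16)1ec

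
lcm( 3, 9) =9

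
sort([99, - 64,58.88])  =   [- 64,  58.88,99 ] 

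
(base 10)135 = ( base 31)4B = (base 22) 63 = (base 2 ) 10000111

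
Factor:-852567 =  - 3^1*17^1*73^1*229^1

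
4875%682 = 101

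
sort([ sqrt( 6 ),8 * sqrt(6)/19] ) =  [ 8*sqrt( 6)/19, sqrt (6 ) ]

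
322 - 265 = 57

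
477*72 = 34344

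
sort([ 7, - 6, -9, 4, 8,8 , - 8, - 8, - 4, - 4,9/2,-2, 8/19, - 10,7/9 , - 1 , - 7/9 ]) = [ - 10, - 9, - 8,-8,  -  6, - 4, - 4 , - 2, - 1, - 7/9, 8/19,7/9 , 4, 9/2,7,8,  8]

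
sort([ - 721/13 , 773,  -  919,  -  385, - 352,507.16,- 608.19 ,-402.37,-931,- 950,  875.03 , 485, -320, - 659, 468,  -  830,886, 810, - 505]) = [  -  950, - 931 ,-919, -830, - 659, - 608.19, - 505, - 402.37, - 385, - 352, - 320, - 721/13, 468, 485,507.16, 773,810, 875.03, 886] 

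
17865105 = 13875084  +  3990021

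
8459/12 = 704 +11/12 = 704.92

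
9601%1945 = 1821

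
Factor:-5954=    - 2^1*13^1*229^1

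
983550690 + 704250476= 1687801166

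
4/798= 2/399 = 0.01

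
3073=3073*1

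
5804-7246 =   -  1442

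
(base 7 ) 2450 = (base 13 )557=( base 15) 412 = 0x395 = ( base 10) 917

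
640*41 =26240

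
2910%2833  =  77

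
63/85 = 63/85 = 0.74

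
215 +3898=4113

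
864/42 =20 + 4/7 = 20.57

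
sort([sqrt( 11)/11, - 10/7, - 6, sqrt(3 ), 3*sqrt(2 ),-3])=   [- 6,  -  3,- 10/7 , sqrt( 11)/11,sqrt ( 3), 3*sqrt( 2) ]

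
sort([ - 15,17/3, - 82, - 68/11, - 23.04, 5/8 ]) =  [ - 82 , - 23.04,-15, - 68/11, 5/8, 17/3 ] 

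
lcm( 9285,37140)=37140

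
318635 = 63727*5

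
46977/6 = 15659/2=7829.50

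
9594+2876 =12470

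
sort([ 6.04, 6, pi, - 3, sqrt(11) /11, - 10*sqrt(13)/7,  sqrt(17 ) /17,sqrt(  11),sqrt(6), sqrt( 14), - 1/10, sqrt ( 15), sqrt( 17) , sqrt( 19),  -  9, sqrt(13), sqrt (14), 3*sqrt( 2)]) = [ - 9, - 10  *  sqrt (13 )/7, - 3, - 1/10 , sqrt (17) /17 , sqrt(11)/11, sqrt (6),  pi,sqrt (11 ),  sqrt( 13),  sqrt(14),sqrt( 14), sqrt( 15 ), sqrt(17), 3*sqrt(2 ), sqrt(19 ), 6, 6.04]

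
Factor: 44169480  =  2^3*3^2*5^1*122693^1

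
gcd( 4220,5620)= 20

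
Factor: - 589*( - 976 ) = 574864 =2^4 * 19^1*31^1* 61^1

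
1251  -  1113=138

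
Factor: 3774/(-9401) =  - 222/553  =  - 2^1 * 3^1*7^(-1 )*37^1*79^( - 1 )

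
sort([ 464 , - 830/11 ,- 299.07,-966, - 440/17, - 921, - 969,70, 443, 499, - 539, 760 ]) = [ - 969 , - 966 , - 921, - 539, - 299.07, - 830/11, - 440/17 , 70 , 443,464, 499,760 ]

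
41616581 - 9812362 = 31804219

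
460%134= 58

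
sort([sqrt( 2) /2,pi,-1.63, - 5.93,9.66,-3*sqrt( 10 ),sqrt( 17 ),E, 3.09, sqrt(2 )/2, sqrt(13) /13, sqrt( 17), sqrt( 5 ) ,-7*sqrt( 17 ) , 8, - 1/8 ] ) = [-7*sqrt (17), - 3*sqrt( 10),-5.93,-1.63, - 1/8, sqrt( 13 )/13,sqrt( 2 )/2, sqrt ( 2)/2, sqrt( 5), E,3.09,  pi, sqrt( 17), sqrt( 17) , 8, 9.66 ] 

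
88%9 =7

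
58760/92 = 638 +16/23 = 638.70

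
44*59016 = 2596704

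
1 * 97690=97690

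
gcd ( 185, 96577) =1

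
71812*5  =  359060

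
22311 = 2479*9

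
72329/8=9041 + 1/8 = 9041.12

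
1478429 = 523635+954794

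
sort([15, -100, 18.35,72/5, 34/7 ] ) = [- 100, 34/7, 72/5, 15, 18.35 ]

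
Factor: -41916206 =-2^1 * 1103^1*19001^1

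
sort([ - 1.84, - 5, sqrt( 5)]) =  [ - 5, - 1.84, sqrt(5) ] 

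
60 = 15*4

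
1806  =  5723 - 3917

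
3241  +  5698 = 8939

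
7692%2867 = 1958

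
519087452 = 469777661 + 49309791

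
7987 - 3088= 4899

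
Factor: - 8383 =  - 83^1*101^1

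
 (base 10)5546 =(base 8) 12652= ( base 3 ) 21121102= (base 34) 4R4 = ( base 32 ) 5DA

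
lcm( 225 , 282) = 21150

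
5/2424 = 5/2424= 0.00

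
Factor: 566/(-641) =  - 2^1 * 283^1*641^(  -  1) 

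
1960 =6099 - 4139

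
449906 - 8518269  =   - 8068363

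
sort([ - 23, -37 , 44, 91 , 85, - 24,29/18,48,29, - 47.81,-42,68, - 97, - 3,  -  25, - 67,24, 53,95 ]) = [- 97,- 67, - 47.81 , - 42, - 37, - 25,-24 , - 23 , - 3 , 29/18, 24,29,44,48,53,68,85,91,95 ]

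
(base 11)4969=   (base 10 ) 6488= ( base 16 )1958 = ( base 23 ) C62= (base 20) g48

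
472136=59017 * 8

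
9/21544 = 9/21544=0.00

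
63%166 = 63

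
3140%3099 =41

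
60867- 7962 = 52905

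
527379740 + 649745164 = 1177124904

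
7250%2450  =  2350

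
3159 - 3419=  - 260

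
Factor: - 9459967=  - 11^1*19^1*45263^1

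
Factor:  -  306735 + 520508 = 213773=   7^1*30539^1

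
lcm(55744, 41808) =167232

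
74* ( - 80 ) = -5920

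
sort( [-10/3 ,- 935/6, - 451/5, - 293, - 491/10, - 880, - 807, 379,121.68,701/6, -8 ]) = [ - 880,-807, - 293, - 935/6, - 451/5, - 491/10,  -  8,-10/3, 701/6, 121.68,379]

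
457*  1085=495845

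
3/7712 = 3/7712= 0.00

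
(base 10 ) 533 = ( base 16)215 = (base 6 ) 2245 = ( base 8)1025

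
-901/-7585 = 901/7585 = 0.12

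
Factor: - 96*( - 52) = 2^7*3^1*13^1 = 4992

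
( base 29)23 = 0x3d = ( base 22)2h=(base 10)61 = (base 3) 2021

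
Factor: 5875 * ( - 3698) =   -  21725750 = - 2^1*5^3*43^2*47^1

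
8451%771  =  741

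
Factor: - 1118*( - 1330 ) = 2^2*5^1*7^1*13^1*19^1*43^1 = 1486940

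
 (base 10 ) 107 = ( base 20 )57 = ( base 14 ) 79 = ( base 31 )3E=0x6B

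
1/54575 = 1/54575 = 0.00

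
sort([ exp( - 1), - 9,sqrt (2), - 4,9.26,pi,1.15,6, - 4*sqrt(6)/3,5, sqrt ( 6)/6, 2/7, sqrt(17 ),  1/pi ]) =[ - 9, - 4 , - 4 *sqrt(6)/3,2/7,1/pi, exp(- 1), sqrt( 6)/6, 1.15,sqrt( 2),pi, sqrt(17) , 5,  6,9.26 ] 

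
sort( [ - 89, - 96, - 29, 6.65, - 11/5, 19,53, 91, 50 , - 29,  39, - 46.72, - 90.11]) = [- 96, - 90.11, - 89,- 46.72, - 29, - 29, - 11/5, 6.65, 19, 39 , 50, 53,91]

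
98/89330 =49/44665 =0.00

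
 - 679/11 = - 679/11=- 61.73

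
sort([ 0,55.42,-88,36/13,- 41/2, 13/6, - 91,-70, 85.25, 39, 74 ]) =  [ - 91, - 88,- 70, - 41/2,  0,13/6,36/13,39, 55.42,74 , 85.25 ] 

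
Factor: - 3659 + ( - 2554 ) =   -  3^1*19^1*109^1 = -6213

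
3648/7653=1216/2551=   0.48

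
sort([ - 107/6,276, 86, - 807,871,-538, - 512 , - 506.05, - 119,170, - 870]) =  [ - 870, - 807, - 538 , - 512, - 506.05, - 119, - 107/6,  86, 170,276, 871 ]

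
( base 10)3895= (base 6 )30011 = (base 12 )2307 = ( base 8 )7467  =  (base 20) 9EF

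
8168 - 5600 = 2568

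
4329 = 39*111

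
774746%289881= 194984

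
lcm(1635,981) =4905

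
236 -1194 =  - 958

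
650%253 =144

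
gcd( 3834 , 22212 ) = 18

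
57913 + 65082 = 122995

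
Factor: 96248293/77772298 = 2^( - 1)*37^( - 1 )*59^1* 821^1*1987^1*1050977^( - 1 ) 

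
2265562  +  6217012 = 8482574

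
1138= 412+726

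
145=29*5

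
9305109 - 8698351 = 606758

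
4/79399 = 4/79399  =  0.00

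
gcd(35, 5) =5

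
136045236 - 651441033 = -515395797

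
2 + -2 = 0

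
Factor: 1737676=2^2*157^1* 2767^1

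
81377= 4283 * 19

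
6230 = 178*35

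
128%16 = 0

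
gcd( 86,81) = 1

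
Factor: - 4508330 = -2^1*5^1*31^1*14543^1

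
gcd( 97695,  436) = 1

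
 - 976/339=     -  3 + 41/339 = - 2.88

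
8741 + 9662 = 18403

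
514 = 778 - 264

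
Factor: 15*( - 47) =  - 705=-3^1  *  5^1*47^1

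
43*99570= 4281510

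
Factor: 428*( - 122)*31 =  - 2^3*31^1 * 61^1*107^1 = - 1618696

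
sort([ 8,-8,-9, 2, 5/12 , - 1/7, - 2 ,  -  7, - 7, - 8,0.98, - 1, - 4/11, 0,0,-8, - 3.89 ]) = [ - 9, - 8, - 8, - 8,  -  7, - 7, -3.89, - 2, - 1, - 4/11,  -  1/7,0,  0,5/12, 0.98, 2,8]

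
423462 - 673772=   -  250310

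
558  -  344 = 214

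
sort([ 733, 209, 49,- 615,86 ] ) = [ - 615,49,86,209, 733]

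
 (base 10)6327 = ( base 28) 81r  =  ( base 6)45143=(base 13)2b59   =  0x18B7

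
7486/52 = 3743/26 = 143.96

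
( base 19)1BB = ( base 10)581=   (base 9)715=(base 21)16E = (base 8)1105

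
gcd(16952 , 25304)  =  8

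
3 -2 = 1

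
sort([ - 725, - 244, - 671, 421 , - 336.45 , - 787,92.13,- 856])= [ - 856,  -  787,- 725, - 671 ,-336.45, - 244, 92.13,  421 ]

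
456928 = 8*57116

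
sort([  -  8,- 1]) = [ - 8, - 1]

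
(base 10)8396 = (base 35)6tv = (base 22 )h7e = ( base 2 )10000011001100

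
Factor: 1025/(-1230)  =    -  5/6 = - 2^(  -  1 )*3^(-1)*5^1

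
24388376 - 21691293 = 2697083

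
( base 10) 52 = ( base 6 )124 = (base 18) 2g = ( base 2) 110100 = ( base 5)202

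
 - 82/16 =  - 6 +7/8 = - 5.12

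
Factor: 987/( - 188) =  - 21/4 = - 2^( - 2 )*3^1*7^1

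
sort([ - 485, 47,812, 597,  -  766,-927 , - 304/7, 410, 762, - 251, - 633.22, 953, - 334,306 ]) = [ - 927, - 766,-633.22, - 485, - 334, - 251 , - 304/7,  47, 306,410,  597, 762,  812, 953 ]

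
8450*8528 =72061600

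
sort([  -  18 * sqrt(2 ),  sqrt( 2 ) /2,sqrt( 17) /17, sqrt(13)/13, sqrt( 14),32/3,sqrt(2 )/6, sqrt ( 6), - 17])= [-18*sqrt(2 ),- 17,sqrt(2 )/6, sqrt ( 17)/17,sqrt ( 13)/13 , sqrt( 2 ) /2, sqrt( 6 ),sqrt( 14 ), 32/3 ]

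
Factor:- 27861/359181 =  - 3^( - 2)*37^1*53^ ( - 1)=-37/477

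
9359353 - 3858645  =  5500708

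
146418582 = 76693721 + 69724861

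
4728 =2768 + 1960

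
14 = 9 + 5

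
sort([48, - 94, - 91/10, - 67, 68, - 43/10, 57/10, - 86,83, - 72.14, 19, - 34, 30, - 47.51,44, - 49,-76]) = [ - 94, - 86,- 76, - 72.14, - 67, - 49,- 47.51,  -  34, - 91/10, - 43/10, 57/10,19, 30, 44, 48 , 68, 83] 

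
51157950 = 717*71350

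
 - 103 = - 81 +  - 22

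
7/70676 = 7/70676 = 0.00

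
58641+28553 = 87194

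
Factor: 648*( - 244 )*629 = -99452448 = - 2^5 * 3^4 * 17^1 * 37^1 * 61^1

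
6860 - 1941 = 4919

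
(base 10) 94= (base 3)10111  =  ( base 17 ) 59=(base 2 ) 1011110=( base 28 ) 3A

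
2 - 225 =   -  223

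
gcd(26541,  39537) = 9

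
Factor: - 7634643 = - 3^1*23^1*110647^1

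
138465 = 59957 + 78508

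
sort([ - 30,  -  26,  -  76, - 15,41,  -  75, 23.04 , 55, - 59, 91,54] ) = [- 76, - 75, - 59,-30,-26, - 15,23.04,41 , 54, 55,91] 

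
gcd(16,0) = 16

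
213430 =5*42686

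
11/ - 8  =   - 2 + 5/8  =  -  1.38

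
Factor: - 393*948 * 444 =-165418416 = -2^4 *3^3  *  37^1  *79^1*131^1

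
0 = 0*1014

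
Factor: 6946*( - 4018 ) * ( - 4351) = 121432180828 = 2^2*7^2 * 19^1*23^1*41^1 * 151^1*229^1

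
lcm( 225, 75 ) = 225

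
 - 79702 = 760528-840230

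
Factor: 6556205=5^1*1311241^1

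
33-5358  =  -5325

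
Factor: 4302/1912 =9/4 = 2^( - 2)*3^2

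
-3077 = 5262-8339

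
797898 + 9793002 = 10590900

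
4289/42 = 4289/42=102.12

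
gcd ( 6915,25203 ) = 3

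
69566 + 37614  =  107180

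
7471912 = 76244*98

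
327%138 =51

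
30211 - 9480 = 20731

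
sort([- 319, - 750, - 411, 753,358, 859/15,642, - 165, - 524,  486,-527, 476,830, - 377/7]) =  [- 750, - 527, - 524, - 411, - 319, - 165,-377/7, 859/15, 358,476,486,642,753,830]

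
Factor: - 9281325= - 3^1*5^2*47^1 * 2633^1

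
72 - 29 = 43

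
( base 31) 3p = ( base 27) 4A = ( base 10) 118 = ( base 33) 3J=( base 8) 166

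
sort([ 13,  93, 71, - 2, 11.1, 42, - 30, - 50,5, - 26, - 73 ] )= [ - 73, - 50, - 30, - 26, - 2 , 5, 11.1, 13 , 42, 71, 93] 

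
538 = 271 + 267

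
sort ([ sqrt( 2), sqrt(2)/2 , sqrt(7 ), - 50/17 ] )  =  [ - 50/17, sqrt ( 2) /2,sqrt( 2),sqrt(7)]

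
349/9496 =349/9496 = 0.04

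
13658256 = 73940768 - 60282512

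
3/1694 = 3/1694 = 0.00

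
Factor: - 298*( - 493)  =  2^1 * 17^1*29^1*149^1 = 146914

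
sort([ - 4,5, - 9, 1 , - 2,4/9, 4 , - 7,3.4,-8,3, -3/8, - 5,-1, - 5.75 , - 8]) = [ - 9, - 8, - 8, - 7, - 5.75, - 5, - 4, - 2,  -  1, - 3/8,4/9, 1 , 3, 3.4,4,5]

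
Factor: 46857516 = 2^2*3^1 * 61^1 *64013^1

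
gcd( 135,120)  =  15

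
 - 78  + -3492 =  - 3570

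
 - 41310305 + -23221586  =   - 64531891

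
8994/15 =599  +  3/5= 599.60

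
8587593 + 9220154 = 17807747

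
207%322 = 207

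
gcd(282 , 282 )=282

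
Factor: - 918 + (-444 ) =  - 1362 = - 2^1*3^1*227^1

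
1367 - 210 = 1157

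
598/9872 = 299/4936 = 0.06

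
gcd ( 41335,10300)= 5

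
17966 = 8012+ 9954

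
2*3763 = 7526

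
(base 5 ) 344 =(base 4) 1203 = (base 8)143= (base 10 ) 99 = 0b1100011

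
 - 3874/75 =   -  52 + 26/75=- 51.65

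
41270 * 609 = 25133430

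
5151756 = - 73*( - 70572 )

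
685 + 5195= 5880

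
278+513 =791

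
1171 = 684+487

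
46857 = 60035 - 13178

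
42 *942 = 39564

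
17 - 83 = - 66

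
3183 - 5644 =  - 2461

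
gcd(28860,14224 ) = 4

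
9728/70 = 4864/35= 138.97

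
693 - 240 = 453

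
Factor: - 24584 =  - 2^3*7^1*439^1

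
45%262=45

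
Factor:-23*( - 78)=2^1*3^1*13^1*23^1 = 1794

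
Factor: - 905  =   - 5^1 * 181^1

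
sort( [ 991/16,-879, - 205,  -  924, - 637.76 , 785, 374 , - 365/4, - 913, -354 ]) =[-924, - 913, - 879, - 637.76, - 354, -205, - 365/4, 991/16, 374,785]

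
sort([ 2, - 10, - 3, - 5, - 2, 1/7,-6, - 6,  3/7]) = [ - 10, - 6, - 6,-5,- 3, - 2,1/7,3/7,  2]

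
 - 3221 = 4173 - 7394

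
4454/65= 68 + 34/65 = 68.52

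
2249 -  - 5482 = 7731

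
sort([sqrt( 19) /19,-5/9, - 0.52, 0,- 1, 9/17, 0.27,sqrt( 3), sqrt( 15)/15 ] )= [ - 1,  -  5/9, - 0.52,0,sqrt (19)/19,sqrt( 15)/15,0.27 , 9/17,  sqrt( 3) ]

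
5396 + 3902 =9298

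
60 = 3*20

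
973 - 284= 689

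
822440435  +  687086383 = 1509526818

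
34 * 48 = 1632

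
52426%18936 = 14554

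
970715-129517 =841198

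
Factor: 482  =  2^1*241^1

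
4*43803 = 175212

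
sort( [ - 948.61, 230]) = [ - 948.61, 230] 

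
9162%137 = 120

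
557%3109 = 557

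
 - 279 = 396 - 675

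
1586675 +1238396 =2825071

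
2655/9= 295 = 295.00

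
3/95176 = 3/95176 = 0.00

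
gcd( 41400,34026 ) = 6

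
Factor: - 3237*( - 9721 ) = 3^1* 13^1*83^1*9721^1= 31466877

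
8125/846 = 8125/846 = 9.60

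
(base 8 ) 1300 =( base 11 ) 590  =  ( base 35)K4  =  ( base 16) 2c0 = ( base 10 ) 704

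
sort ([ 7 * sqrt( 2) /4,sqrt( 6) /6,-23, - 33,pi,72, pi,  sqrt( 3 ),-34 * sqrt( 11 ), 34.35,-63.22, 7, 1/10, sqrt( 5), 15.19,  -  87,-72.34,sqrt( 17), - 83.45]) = [  -  34*sqrt(11 ), - 87, -83.45, -72.34, - 63.22, - 33, - 23,1/10,sqrt( 6) /6,sqrt( 3 ), sqrt( 5 ),7*sqrt(2 ) /4,pi,pi,sqrt(17 ),7,15.19,34.35, 72] 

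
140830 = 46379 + 94451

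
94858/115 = 824 + 98/115= 824.85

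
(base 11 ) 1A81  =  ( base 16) a46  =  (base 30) 2rk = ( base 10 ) 2630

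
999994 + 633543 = 1633537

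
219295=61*3595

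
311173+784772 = 1095945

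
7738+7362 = 15100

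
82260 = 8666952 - 8584692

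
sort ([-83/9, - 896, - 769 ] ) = [ - 896,-769, - 83/9]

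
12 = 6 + 6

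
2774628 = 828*3351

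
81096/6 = 13516 = 13516.00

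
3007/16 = 187 + 15/16 = 187.94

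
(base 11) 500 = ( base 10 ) 605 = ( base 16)25d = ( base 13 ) 377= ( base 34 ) HR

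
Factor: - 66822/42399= - 2^1*3^( - 1 )*37^1*43^1*673^(  -  1) = - 3182/2019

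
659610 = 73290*9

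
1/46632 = 1/46632 = 0.00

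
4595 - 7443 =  -2848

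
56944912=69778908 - 12833996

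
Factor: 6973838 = 2^1*3486919^1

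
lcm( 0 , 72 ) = 0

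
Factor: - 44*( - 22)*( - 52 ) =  -2^5 * 11^2 * 13^1 = - 50336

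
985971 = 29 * 33999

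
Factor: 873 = 3^2*97^1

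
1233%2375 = 1233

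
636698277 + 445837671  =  1082535948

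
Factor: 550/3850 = 7^( - 1 ) = 1/7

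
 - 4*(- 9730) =38920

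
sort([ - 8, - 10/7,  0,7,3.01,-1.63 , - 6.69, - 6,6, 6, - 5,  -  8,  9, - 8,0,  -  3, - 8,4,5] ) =[ - 8,-8, - 8,-8, - 6.69,- 6,- 5, - 3, - 1.63,-10/7 , 0 , 0,3.01, 4,5 , 6,6,7, 9]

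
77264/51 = 77264/51 = 1514.98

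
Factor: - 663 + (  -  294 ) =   -  957 = -  3^1*11^1*29^1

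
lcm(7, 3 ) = 21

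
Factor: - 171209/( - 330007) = 19^1*331^( - 1)* 997^( - 1 ) * 9011^1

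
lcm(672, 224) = 672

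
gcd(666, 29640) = 6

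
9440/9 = 1048 + 8/9 =1048.89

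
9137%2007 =1109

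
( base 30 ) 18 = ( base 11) 35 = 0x26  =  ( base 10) 38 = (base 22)1G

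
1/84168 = 1/84168= 0.00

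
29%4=1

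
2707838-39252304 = -36544466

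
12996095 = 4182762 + 8813333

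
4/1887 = 4/1887=0.00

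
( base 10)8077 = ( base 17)1ag2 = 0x1F8D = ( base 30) 8t7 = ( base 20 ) 103H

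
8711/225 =8711/225 =38.72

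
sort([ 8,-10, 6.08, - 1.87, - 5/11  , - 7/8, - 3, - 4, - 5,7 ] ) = [ - 10, - 5, - 4,-3, - 1.87, - 7/8, - 5/11,  6.08,  7,8 ] 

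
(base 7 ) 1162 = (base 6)2004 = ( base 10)436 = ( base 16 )1b4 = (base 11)367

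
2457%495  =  477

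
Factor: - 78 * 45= -3510 = - 2^1*3^3*5^1*13^1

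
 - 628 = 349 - 977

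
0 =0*55705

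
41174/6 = 6862 + 1/3 = 6862.33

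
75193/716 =75193/716= 105.02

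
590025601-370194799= 219830802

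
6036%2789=458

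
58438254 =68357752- 9919498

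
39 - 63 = -24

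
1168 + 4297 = 5465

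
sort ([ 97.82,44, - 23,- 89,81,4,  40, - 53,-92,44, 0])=[ - 92, - 89,-53,-23 , 0,4,40,44, 44,81, 97.82]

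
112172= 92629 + 19543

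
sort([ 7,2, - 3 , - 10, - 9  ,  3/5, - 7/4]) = [ - 10, - 9, - 3, - 7/4,3/5, 2, 7 ] 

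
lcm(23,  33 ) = 759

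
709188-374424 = 334764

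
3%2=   1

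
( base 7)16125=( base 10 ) 4527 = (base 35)3oc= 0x11AF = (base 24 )7kf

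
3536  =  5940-2404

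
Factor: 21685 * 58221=3^2*5^1*4337^1*6469^1 = 1262522385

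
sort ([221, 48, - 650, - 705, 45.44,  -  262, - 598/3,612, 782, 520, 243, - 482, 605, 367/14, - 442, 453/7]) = [ - 705, - 650, - 482, - 442, - 262, - 598/3, 367/14, 45.44, 48, 453/7,221,243  ,  520, 605, 612,782] 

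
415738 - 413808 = 1930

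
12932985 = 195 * 66323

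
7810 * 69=538890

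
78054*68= 5307672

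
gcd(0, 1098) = 1098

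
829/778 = 1  +  51/778 = 1.07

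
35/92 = 35/92 = 0.38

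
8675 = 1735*5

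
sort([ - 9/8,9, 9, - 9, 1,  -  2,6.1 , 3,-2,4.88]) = [ - 9,-2, - 2, - 9/8,1, 3, 4.88,6.1, 9,9]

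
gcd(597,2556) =3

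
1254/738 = 1+86/123 = 1.70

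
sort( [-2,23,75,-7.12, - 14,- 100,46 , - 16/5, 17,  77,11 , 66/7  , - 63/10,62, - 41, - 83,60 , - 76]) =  [- 100,-83, - 76,-41, - 14, - 7.12, - 63/10, - 16/5, -2,66/7,11, 17 , 23,46, 60,62,75, 77 ]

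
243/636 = 81/212 = 0.38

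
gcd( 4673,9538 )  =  1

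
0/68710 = 0 = 0.00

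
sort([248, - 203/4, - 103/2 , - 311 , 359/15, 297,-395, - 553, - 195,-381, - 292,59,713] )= [ - 553, - 395, - 381, - 311, - 292, - 195, -103/2,-203/4,359/15, 59,248, 297,713]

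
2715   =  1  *2715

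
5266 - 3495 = 1771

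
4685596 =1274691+3410905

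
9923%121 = 1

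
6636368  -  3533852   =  3102516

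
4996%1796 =1404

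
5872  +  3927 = 9799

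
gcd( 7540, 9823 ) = 1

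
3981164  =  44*90481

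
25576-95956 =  - 70380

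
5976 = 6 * 996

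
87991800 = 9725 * 9048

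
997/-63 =  -  997/63 = - 15.83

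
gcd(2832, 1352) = 8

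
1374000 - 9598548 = - 8224548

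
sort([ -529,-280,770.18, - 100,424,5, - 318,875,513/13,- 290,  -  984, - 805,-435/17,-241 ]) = [ - 984, - 805,  -  529, - 318,-290,-280,-241, - 100, - 435/17, 5, 513/13, 424, 770.18 , 875]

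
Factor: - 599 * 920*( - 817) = 450232360  =  2^3*5^1*19^1*23^1*43^1*599^1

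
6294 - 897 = 5397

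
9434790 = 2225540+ 7209250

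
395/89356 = 395/89356 = 0.00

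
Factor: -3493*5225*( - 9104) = 166156421200 = 2^4*5^2*7^1*11^1*19^1*499^1*569^1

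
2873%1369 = 135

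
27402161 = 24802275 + 2599886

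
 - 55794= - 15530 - 40264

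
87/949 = 87/949 = 0.09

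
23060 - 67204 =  - 44144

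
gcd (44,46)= 2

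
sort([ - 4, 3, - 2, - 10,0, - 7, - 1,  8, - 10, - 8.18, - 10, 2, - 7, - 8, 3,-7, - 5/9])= [ - 10, - 10,-10, - 8.18,-8, - 7, - 7, - 7, - 4, - 2, - 1, - 5/9 , 0, 2, 3, 3,8 ] 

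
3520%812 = 272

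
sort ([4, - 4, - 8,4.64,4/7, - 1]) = [ - 8, - 4, - 1, 4/7, 4, 4.64]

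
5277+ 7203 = 12480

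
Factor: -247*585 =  -144495 = -3^2*5^1*13^2*19^1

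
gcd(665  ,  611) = 1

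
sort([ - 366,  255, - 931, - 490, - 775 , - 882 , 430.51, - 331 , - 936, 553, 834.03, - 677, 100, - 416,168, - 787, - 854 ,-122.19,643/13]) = [  -  936,  -  931, - 882, - 854  , - 787, - 775 , - 677, - 490, - 416, - 366, - 331, - 122.19, 643/13  ,  100 , 168, 255, 430.51 , 553 , 834.03]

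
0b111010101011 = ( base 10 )3755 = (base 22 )7GF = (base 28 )4M3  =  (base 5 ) 110010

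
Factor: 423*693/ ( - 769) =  - 3^4 *7^1 * 11^1*47^1*769^( -1 ) = - 293139/769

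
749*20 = 14980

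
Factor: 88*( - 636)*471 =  - 2^5*3^2*11^1*53^1*157^1= - 26360928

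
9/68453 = 9/68453= 0.00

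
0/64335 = 0=0.00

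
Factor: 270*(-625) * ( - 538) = 2^2 * 3^3*5^5  *  269^1 = 90787500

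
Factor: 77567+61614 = 7^1*59^1*337^1 = 139181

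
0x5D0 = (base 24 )2e0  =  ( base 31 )1H0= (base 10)1488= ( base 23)2ig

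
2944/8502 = 1472/4251 = 0.35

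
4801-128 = 4673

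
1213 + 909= 2122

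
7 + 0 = 7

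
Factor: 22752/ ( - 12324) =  - 2^3*3^1*13^ ( - 1) = - 24/13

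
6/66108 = 1/11018= 0.00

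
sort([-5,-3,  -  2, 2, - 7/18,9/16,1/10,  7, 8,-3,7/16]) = [ - 5,-3, - 3,-2, - 7/18,1/10,7/16,  9/16,  2,7, 8 ]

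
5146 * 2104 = 10827184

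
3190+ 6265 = 9455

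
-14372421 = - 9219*1559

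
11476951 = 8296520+3180431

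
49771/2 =49771/2= 24885.50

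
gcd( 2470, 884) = 26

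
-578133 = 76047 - 654180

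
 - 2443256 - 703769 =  - 3147025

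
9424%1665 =1099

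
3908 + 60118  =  64026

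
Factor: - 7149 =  - 3^1*2383^1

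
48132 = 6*8022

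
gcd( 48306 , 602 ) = 2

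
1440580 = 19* 75820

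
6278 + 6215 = 12493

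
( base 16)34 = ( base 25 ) 22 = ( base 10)52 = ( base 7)103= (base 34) 1i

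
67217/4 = 16804 + 1/4 = 16804.25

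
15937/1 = 15937=15937.00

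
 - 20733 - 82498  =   - 103231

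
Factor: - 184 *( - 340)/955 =12512/191 = 2^5*17^1*23^1 *191^( - 1)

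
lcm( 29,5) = 145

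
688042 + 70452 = 758494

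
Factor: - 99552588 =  - 2^2*3^1* 59^1*140611^1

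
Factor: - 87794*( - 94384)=2^5*7^1 * 17^1*347^1*6271^1=8286348896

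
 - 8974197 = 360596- 9334793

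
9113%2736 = 905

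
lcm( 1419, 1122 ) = 48246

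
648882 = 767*846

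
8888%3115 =2658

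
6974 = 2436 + 4538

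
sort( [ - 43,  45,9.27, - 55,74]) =[ - 55, - 43,9.27,  45, 74]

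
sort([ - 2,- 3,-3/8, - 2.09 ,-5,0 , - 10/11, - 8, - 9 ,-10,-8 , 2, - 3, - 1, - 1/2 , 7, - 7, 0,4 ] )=[ -10, - 9,-8, - 8,  -  7, - 5, - 3,- 3, - 2.09,  -  2, - 1, - 10/11, - 1/2, - 3/8,0,0, 2,  4, 7]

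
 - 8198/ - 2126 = 4099/1063 = 3.86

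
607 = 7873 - 7266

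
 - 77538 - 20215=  - 97753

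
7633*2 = 15266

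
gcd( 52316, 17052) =116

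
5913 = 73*81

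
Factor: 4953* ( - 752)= -2^4*3^1*13^1*47^1*127^1 = - 3724656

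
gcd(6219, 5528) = 691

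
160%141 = 19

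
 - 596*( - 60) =35760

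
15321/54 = 5107/18 = 283.72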